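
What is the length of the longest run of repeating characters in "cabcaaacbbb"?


Input: "cabcaaacbbb"
Scanning for longest run:
  Position 1 ('a'): new char, reset run to 1
  Position 2 ('b'): new char, reset run to 1
  Position 3 ('c'): new char, reset run to 1
  Position 4 ('a'): new char, reset run to 1
  Position 5 ('a'): continues run of 'a', length=2
  Position 6 ('a'): continues run of 'a', length=3
  Position 7 ('c'): new char, reset run to 1
  Position 8 ('b'): new char, reset run to 1
  Position 9 ('b'): continues run of 'b', length=2
  Position 10 ('b'): continues run of 'b', length=3
Longest run: 'a' with length 3

3


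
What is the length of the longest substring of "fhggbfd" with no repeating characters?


Input: "fhggbfd"
Sliding window (track last position of each char):
  Position 0 ('f'): window [0,0] length 1 -- new best
  Position 1 ('h'): window [0,1] length 2 -- new best
  Position 2 ('g'): window [0,2] length 3 -- new best
  Position 3 ('g'): repeat (last at 2), move window start to 3
  Position 3 ('g'): window [3,3] length 1
  Position 4 ('b'): window [3,4] length 2
  Position 5 ('f'): window [3,5] length 3
  Position 6 ('d'): window [3,6] length 4 -- new best
Longest substring with no repeats: "gbfd" with length 4

4


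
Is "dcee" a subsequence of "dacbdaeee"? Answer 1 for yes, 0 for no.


Check if "dcee" is a subsequence of "dacbdaeee"
Greedy scan:
  Position 0 ('d'): matches sub[0] = 'd'
  Position 1 ('a'): no match needed
  Position 2 ('c'): matches sub[1] = 'c'
  Position 3 ('b'): no match needed
  Position 4 ('d'): no match needed
  Position 5 ('a'): no match needed
  Position 6 ('e'): matches sub[2] = 'e'
  Position 7 ('e'): matches sub[3] = 'e'
  Position 8 ('e'): no match needed
All 4 characters matched => is a subsequence

1


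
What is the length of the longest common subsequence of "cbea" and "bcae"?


LCS of "cbea" and "bcae"
DP table:
           b    c    a    e
      0    0    0    0    0
  c   0    0    1    1    1
  b   0    1    1    1    1
  e   0    1    1    1    2
  a   0    1    1    2    2
LCS length = dp[4][4] = 2

2


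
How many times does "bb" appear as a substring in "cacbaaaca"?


Searching for "bb" in "cacbaaaca"
Scanning each position:
  Position 0: "ca" => no
  Position 1: "ac" => no
  Position 2: "cb" => no
  Position 3: "ba" => no
  Position 4: "aa" => no
  Position 5: "aa" => no
  Position 6: "ac" => no
  Position 7: "ca" => no
Total occurrences: 0

0


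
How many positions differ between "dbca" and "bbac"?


Comparing "dbca" and "bbac" position by position:
  Position 0: 'd' vs 'b' => DIFFER
  Position 1: 'b' vs 'b' => same
  Position 2: 'c' vs 'a' => DIFFER
  Position 3: 'a' vs 'c' => DIFFER
Positions that differ: 3

3


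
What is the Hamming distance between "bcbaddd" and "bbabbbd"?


Comparing "bcbaddd" and "bbabbbd" position by position:
  Position 0: 'b' vs 'b' => same
  Position 1: 'c' vs 'b' => differ
  Position 2: 'b' vs 'a' => differ
  Position 3: 'a' vs 'b' => differ
  Position 4: 'd' vs 'b' => differ
  Position 5: 'd' vs 'b' => differ
  Position 6: 'd' vs 'd' => same
Total differences (Hamming distance): 5

5


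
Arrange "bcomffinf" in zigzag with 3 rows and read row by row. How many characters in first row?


Zigzag "bcomffinf" into 3 rows:
Placing characters:
  'b' => row 0
  'c' => row 1
  'o' => row 2
  'm' => row 1
  'f' => row 0
  'f' => row 1
  'i' => row 2
  'n' => row 1
  'f' => row 0
Rows:
  Row 0: "bff"
  Row 1: "cmfn"
  Row 2: "oi"
First row length: 3

3


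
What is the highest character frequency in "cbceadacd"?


Input: cbceadacd
Character counts:
  'a': 2
  'b': 1
  'c': 3
  'd': 2
  'e': 1
Maximum frequency: 3

3


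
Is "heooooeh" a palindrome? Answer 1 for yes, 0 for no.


Input: heooooeh
Reversed: heooooeh
  Compare pos 0 ('h') with pos 7 ('h'): match
  Compare pos 1 ('e') with pos 6 ('e'): match
  Compare pos 2 ('o') with pos 5 ('o'): match
  Compare pos 3 ('o') with pos 4 ('o'): match
Result: palindrome

1


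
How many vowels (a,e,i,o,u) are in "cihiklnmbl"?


Input: cihiklnmbl
Checking each character:
  'c' at position 0: consonant
  'i' at position 1: vowel (running total: 1)
  'h' at position 2: consonant
  'i' at position 3: vowel (running total: 2)
  'k' at position 4: consonant
  'l' at position 5: consonant
  'n' at position 6: consonant
  'm' at position 7: consonant
  'b' at position 8: consonant
  'l' at position 9: consonant
Total vowels: 2

2


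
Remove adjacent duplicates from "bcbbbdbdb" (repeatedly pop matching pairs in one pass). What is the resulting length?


Input: bcbbbdbdb
Stack-based adjacent duplicate removal:
  Read 'b': push. Stack: b
  Read 'c': push. Stack: bc
  Read 'b': push. Stack: bcb
  Read 'b': matches stack top 'b' => pop. Stack: bc
  Read 'b': push. Stack: bcb
  Read 'd': push. Stack: bcbd
  Read 'b': push. Stack: bcbdb
  Read 'd': push. Stack: bcbdbd
  Read 'b': push. Stack: bcbdbdb
Final stack: "bcbdbdb" (length 7)

7


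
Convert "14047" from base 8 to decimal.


Input: "14047" in base 8
Positional expansion:
  Digit '1' (value 1) x 8^4 = 4096
  Digit '4' (value 4) x 8^3 = 2048
  Digit '0' (value 0) x 8^2 = 0
  Digit '4' (value 4) x 8^1 = 32
  Digit '7' (value 7) x 8^0 = 7
Sum = 6183

6183


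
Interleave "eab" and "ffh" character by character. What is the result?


Interleaving "eab" and "ffh":
  Position 0: 'e' from first, 'f' from second => "ef"
  Position 1: 'a' from first, 'f' from second => "af"
  Position 2: 'b' from first, 'h' from second => "bh"
Result: efafbh

efafbh


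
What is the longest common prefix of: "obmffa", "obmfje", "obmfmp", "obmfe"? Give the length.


Words: obmffa, obmfje, obmfmp, obmfe
  Position 0: all 'o' => match
  Position 1: all 'b' => match
  Position 2: all 'm' => match
  Position 3: all 'f' => match
  Position 4: ('f', 'j', 'm', 'e') => mismatch, stop
LCP = "obmf" (length 4)

4


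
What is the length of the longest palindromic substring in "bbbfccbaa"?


Input: "bbbfccbaa"
Checking substrings for palindromes:
  [0:3] "bbb" (len 3) => palindrome
  [0:2] "bb" (len 2) => palindrome
  [1:3] "bb" (len 2) => palindrome
  [4:6] "cc" (len 2) => palindrome
  [7:9] "aa" (len 2) => palindrome
Longest palindromic substring: "bbb" with length 3

3


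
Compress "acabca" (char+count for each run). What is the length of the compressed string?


Input: acabca
Runs:
  'a' x 1 => "a1"
  'c' x 1 => "c1"
  'a' x 1 => "a1"
  'b' x 1 => "b1"
  'c' x 1 => "c1"
  'a' x 1 => "a1"
Compressed: "a1c1a1b1c1a1"
Compressed length: 12

12


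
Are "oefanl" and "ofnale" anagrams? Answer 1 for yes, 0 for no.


Strings: "oefanl", "ofnale"
Sorted first:  aeflno
Sorted second: aeflno
Sorted forms match => anagrams

1


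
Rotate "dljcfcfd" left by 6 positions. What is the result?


Input: "dljcfcfd", rotate left by 6
First 6 characters: "dljcfc"
Remaining characters: "fd"
Concatenate remaining + first: "fd" + "dljcfc" = "fddljcfc"

fddljcfc


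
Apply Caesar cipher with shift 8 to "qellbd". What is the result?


Caesar cipher: shift "qellbd" by 8
  'q' (pos 16) + 8 = pos 24 = 'y'
  'e' (pos 4) + 8 = pos 12 = 'm'
  'l' (pos 11) + 8 = pos 19 = 't'
  'l' (pos 11) + 8 = pos 19 = 't'
  'b' (pos 1) + 8 = pos 9 = 'j'
  'd' (pos 3) + 8 = pos 11 = 'l'
Result: ymttjl

ymttjl


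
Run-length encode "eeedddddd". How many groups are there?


Input: eeedddddd
Scanning for consecutive runs:
  Group 1: 'e' x 3 (positions 0-2)
  Group 2: 'd' x 6 (positions 3-8)
Total groups: 2

2


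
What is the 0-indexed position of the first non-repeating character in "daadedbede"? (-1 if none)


Input: daadedbede
Character frequencies:
  'a': 2
  'b': 1
  'd': 4
  'e': 3
Scanning left to right for freq == 1:
  Position 0 ('d'): freq=4, skip
  Position 1 ('a'): freq=2, skip
  Position 2 ('a'): freq=2, skip
  Position 3 ('d'): freq=4, skip
  Position 4 ('e'): freq=3, skip
  Position 5 ('d'): freq=4, skip
  Position 6 ('b'): unique! => answer = 6

6


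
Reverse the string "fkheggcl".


Input: fkheggcl
Reading characters right to left:
  Position 7: 'l'
  Position 6: 'c'
  Position 5: 'g'
  Position 4: 'g'
  Position 3: 'e'
  Position 2: 'h'
  Position 1: 'k'
  Position 0: 'f'
Reversed: lcggehkf

lcggehkf


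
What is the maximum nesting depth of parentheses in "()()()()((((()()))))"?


Input: "()()()()((((()()))))"
Tracking depth:
  Position 0 '(': depth becomes 1
  Position 1 ')': depth becomes 0
  Position 2 '(': depth becomes 1
  Position 3 ')': depth becomes 0
  Position 4 '(': depth becomes 1
  Position 5 ')': depth becomes 0
  Position 6 '(': depth becomes 1
  Position 7 ')': depth becomes 0
  Position 8 '(': depth becomes 1
  Position 9 '(': depth becomes 2
  Position 10 '(': depth becomes 3
  Position 11 '(': depth becomes 4
  Position 12 '(': depth becomes 5
  Position 13 ')': depth becomes 4
  Position 14 '(': depth becomes 5
  Position 15 ')': depth becomes 4
  Position 16 ')': depth becomes 3
  Position 17 ')': depth becomes 2
  Position 18 ')': depth becomes 1
  Position 19 ')': depth becomes 0
Maximum depth reached: 5

5


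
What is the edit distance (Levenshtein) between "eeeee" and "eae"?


Computing edit distance: "eeeee" -> "eae"
DP table:
           e    a    e
      0    1    2    3
  e   1    0    1    2
  e   2    1    1    1
  e   3    2    2    1
  e   4    3    3    2
  e   5    4    4    3
Edit distance = dp[5][3] = 3

3


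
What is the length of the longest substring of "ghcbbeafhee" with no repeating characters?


Input: "ghcbbeafhee"
Sliding window (track last position of each char):
  Position 0 ('g'): window [0,0] length 1 -- new best
  Position 1 ('h'): window [0,1] length 2 -- new best
  Position 2 ('c'): window [0,2] length 3 -- new best
  Position 3 ('b'): window [0,3] length 4 -- new best
  Position 4 ('b'): repeat (last at 3), move window start to 4
  Position 4 ('b'): window [4,4] length 1
  Position 5 ('e'): window [4,5] length 2
  Position 6 ('a'): window [4,6] length 3
  Position 7 ('f'): window [4,7] length 4
  Position 8 ('h'): window [4,8] length 5 -- new best
  Position 9 ('e'): repeat (last at 5), move window start to 6
  Position 9 ('e'): window [6,9] length 4
  Position 10 ('e'): repeat (last at 9), move window start to 10
  Position 10 ('e'): window [10,10] length 1
Longest substring with no repeats: "beafh" with length 5

5


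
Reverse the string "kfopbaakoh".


Input: kfopbaakoh
Reading characters right to left:
  Position 9: 'h'
  Position 8: 'o'
  Position 7: 'k'
  Position 6: 'a'
  Position 5: 'a'
  Position 4: 'b'
  Position 3: 'p'
  Position 2: 'o'
  Position 1: 'f'
  Position 0: 'k'
Reversed: hokaabpofk

hokaabpofk


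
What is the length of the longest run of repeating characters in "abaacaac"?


Input: "abaacaac"
Scanning for longest run:
  Position 1 ('b'): new char, reset run to 1
  Position 2 ('a'): new char, reset run to 1
  Position 3 ('a'): continues run of 'a', length=2
  Position 4 ('c'): new char, reset run to 1
  Position 5 ('a'): new char, reset run to 1
  Position 6 ('a'): continues run of 'a', length=2
  Position 7 ('c'): new char, reset run to 1
Longest run: 'a' with length 2

2


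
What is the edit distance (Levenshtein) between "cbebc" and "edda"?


Computing edit distance: "cbebc" -> "edda"
DP table:
           e    d    d    a
      0    1    2    3    4
  c   1    1    2    3    4
  b   2    2    2    3    4
  e   3    2    3    3    4
  b   4    3    3    4    4
  c   5    4    4    4    5
Edit distance = dp[5][4] = 5

5


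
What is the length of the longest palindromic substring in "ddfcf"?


Input: "ddfcf"
Checking substrings for palindromes:
  [2:5] "fcf" (len 3) => palindrome
  [0:2] "dd" (len 2) => palindrome
Longest palindromic substring: "fcf" with length 3

3


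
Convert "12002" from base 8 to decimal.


Input: "12002" in base 8
Positional expansion:
  Digit '1' (value 1) x 8^4 = 4096
  Digit '2' (value 2) x 8^3 = 1024
  Digit '0' (value 0) x 8^2 = 0
  Digit '0' (value 0) x 8^1 = 0
  Digit '2' (value 2) x 8^0 = 2
Sum = 5122

5122


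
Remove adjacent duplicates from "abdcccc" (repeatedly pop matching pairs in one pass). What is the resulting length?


Input: abdcccc
Stack-based adjacent duplicate removal:
  Read 'a': push. Stack: a
  Read 'b': push. Stack: ab
  Read 'd': push. Stack: abd
  Read 'c': push. Stack: abdc
  Read 'c': matches stack top 'c' => pop. Stack: abd
  Read 'c': push. Stack: abdc
  Read 'c': matches stack top 'c' => pop. Stack: abd
Final stack: "abd" (length 3)

3


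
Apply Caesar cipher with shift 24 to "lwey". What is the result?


Caesar cipher: shift "lwey" by 24
  'l' (pos 11) + 24 = pos 9 = 'j'
  'w' (pos 22) + 24 = pos 20 = 'u'
  'e' (pos 4) + 24 = pos 2 = 'c'
  'y' (pos 24) + 24 = pos 22 = 'w'
Result: jucw

jucw


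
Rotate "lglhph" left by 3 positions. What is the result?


Input: "lglhph", rotate left by 3
First 3 characters: "lgl"
Remaining characters: "hph"
Concatenate remaining + first: "hph" + "lgl" = "hphlgl"

hphlgl


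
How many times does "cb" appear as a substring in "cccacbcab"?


Searching for "cb" in "cccacbcab"
Scanning each position:
  Position 0: "cc" => no
  Position 1: "cc" => no
  Position 2: "ca" => no
  Position 3: "ac" => no
  Position 4: "cb" => MATCH
  Position 5: "bc" => no
  Position 6: "ca" => no
  Position 7: "ab" => no
Total occurrences: 1

1


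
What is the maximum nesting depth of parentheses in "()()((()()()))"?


Input: "()()((()()()))"
Tracking depth:
  Position 0 '(': depth becomes 1
  Position 1 ')': depth becomes 0
  Position 2 '(': depth becomes 1
  Position 3 ')': depth becomes 0
  Position 4 '(': depth becomes 1
  Position 5 '(': depth becomes 2
  Position 6 '(': depth becomes 3
  Position 7 ')': depth becomes 2
  Position 8 '(': depth becomes 3
  Position 9 ')': depth becomes 2
  Position 10 '(': depth becomes 3
  Position 11 ')': depth becomes 2
  Position 12 ')': depth becomes 1
  Position 13 ')': depth becomes 0
Maximum depth reached: 3

3


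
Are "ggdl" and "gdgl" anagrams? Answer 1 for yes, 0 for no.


Strings: "ggdl", "gdgl"
Sorted first:  dggl
Sorted second: dggl
Sorted forms match => anagrams

1


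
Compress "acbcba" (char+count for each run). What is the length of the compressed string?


Input: acbcba
Runs:
  'a' x 1 => "a1"
  'c' x 1 => "c1"
  'b' x 1 => "b1"
  'c' x 1 => "c1"
  'b' x 1 => "b1"
  'a' x 1 => "a1"
Compressed: "a1c1b1c1b1a1"
Compressed length: 12

12


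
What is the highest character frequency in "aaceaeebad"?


Input: aaceaeebad
Character counts:
  'a': 4
  'b': 1
  'c': 1
  'd': 1
  'e': 3
Maximum frequency: 4

4


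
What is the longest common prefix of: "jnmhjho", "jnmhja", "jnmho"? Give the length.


Words: jnmhjho, jnmhja, jnmho
  Position 0: all 'j' => match
  Position 1: all 'n' => match
  Position 2: all 'm' => match
  Position 3: all 'h' => match
  Position 4: ('j', 'j', 'o') => mismatch, stop
LCP = "jnmh" (length 4)

4


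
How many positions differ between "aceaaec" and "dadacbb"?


Comparing "aceaaec" and "dadacbb" position by position:
  Position 0: 'a' vs 'd' => DIFFER
  Position 1: 'c' vs 'a' => DIFFER
  Position 2: 'e' vs 'd' => DIFFER
  Position 3: 'a' vs 'a' => same
  Position 4: 'a' vs 'c' => DIFFER
  Position 5: 'e' vs 'b' => DIFFER
  Position 6: 'c' vs 'b' => DIFFER
Positions that differ: 6

6


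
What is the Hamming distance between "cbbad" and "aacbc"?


Comparing "cbbad" and "aacbc" position by position:
  Position 0: 'c' vs 'a' => differ
  Position 1: 'b' vs 'a' => differ
  Position 2: 'b' vs 'c' => differ
  Position 3: 'a' vs 'b' => differ
  Position 4: 'd' vs 'c' => differ
Total differences (Hamming distance): 5

5


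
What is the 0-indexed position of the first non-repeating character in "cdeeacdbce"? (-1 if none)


Input: cdeeacdbce
Character frequencies:
  'a': 1
  'b': 1
  'c': 3
  'd': 2
  'e': 3
Scanning left to right for freq == 1:
  Position 0 ('c'): freq=3, skip
  Position 1 ('d'): freq=2, skip
  Position 2 ('e'): freq=3, skip
  Position 3 ('e'): freq=3, skip
  Position 4 ('a'): unique! => answer = 4

4


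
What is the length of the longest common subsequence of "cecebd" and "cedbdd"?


LCS of "cecebd" and "cedbdd"
DP table:
           c    e    d    b    d    d
      0    0    0    0    0    0    0
  c   0    1    1    1    1    1    1
  e   0    1    2    2    2    2    2
  c   0    1    2    2    2    2    2
  e   0    1    2    2    2    2    2
  b   0    1    2    2    3    3    3
  d   0    1    2    3    3    4    4
LCS length = dp[6][6] = 4

4


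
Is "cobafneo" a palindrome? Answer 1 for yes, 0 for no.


Input: cobafneo
Reversed: oenfaboc
  Compare pos 0 ('c') with pos 7 ('o'): MISMATCH
  Compare pos 1 ('o') with pos 6 ('e'): MISMATCH
  Compare pos 2 ('b') with pos 5 ('n'): MISMATCH
  Compare pos 3 ('a') with pos 4 ('f'): MISMATCH
Result: not a palindrome

0


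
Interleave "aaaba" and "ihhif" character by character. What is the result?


Interleaving "aaaba" and "ihhif":
  Position 0: 'a' from first, 'i' from second => "ai"
  Position 1: 'a' from first, 'h' from second => "ah"
  Position 2: 'a' from first, 'h' from second => "ah"
  Position 3: 'b' from first, 'i' from second => "bi"
  Position 4: 'a' from first, 'f' from second => "af"
Result: aiahahbiaf

aiahahbiaf


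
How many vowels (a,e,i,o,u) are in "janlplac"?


Input: janlplac
Checking each character:
  'j' at position 0: consonant
  'a' at position 1: vowel (running total: 1)
  'n' at position 2: consonant
  'l' at position 3: consonant
  'p' at position 4: consonant
  'l' at position 5: consonant
  'a' at position 6: vowel (running total: 2)
  'c' at position 7: consonant
Total vowels: 2

2


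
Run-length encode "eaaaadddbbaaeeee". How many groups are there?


Input: eaaaadddbbaaeeee
Scanning for consecutive runs:
  Group 1: 'e' x 1 (positions 0-0)
  Group 2: 'a' x 4 (positions 1-4)
  Group 3: 'd' x 3 (positions 5-7)
  Group 4: 'b' x 2 (positions 8-9)
  Group 5: 'a' x 2 (positions 10-11)
  Group 6: 'e' x 4 (positions 12-15)
Total groups: 6

6


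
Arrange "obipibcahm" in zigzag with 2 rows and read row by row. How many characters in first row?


Zigzag "obipibcahm" into 2 rows:
Placing characters:
  'o' => row 0
  'b' => row 1
  'i' => row 0
  'p' => row 1
  'i' => row 0
  'b' => row 1
  'c' => row 0
  'a' => row 1
  'h' => row 0
  'm' => row 1
Rows:
  Row 0: "oiich"
  Row 1: "bpbam"
First row length: 5

5


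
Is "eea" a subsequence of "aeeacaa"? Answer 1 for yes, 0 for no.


Check if "eea" is a subsequence of "aeeacaa"
Greedy scan:
  Position 0 ('a'): no match needed
  Position 1 ('e'): matches sub[0] = 'e'
  Position 2 ('e'): matches sub[1] = 'e'
  Position 3 ('a'): matches sub[2] = 'a'
  Position 4 ('c'): no match needed
  Position 5 ('a'): no match needed
  Position 6 ('a'): no match needed
All 3 characters matched => is a subsequence

1


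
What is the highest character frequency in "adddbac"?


Input: adddbac
Character counts:
  'a': 2
  'b': 1
  'c': 1
  'd': 3
Maximum frequency: 3

3


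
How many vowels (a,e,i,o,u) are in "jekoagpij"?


Input: jekoagpij
Checking each character:
  'j' at position 0: consonant
  'e' at position 1: vowel (running total: 1)
  'k' at position 2: consonant
  'o' at position 3: vowel (running total: 2)
  'a' at position 4: vowel (running total: 3)
  'g' at position 5: consonant
  'p' at position 6: consonant
  'i' at position 7: vowel (running total: 4)
  'j' at position 8: consonant
Total vowels: 4

4


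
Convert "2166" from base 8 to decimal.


Input: "2166" in base 8
Positional expansion:
  Digit '2' (value 2) x 8^3 = 1024
  Digit '1' (value 1) x 8^2 = 64
  Digit '6' (value 6) x 8^1 = 48
  Digit '6' (value 6) x 8^0 = 6
Sum = 1142

1142


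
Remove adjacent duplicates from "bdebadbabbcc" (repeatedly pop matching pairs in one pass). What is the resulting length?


Input: bdebadbabbcc
Stack-based adjacent duplicate removal:
  Read 'b': push. Stack: b
  Read 'd': push. Stack: bd
  Read 'e': push. Stack: bde
  Read 'b': push. Stack: bdeb
  Read 'a': push. Stack: bdeba
  Read 'd': push. Stack: bdebad
  Read 'b': push. Stack: bdebadb
  Read 'a': push. Stack: bdebadba
  Read 'b': push. Stack: bdebadbab
  Read 'b': matches stack top 'b' => pop. Stack: bdebadba
  Read 'c': push. Stack: bdebadbac
  Read 'c': matches stack top 'c' => pop. Stack: bdebadba
Final stack: "bdebadba" (length 8)

8


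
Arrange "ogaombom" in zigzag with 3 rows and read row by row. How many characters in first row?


Zigzag "ogaombom" into 3 rows:
Placing characters:
  'o' => row 0
  'g' => row 1
  'a' => row 2
  'o' => row 1
  'm' => row 0
  'b' => row 1
  'o' => row 2
  'm' => row 1
Rows:
  Row 0: "om"
  Row 1: "gobm"
  Row 2: "ao"
First row length: 2

2


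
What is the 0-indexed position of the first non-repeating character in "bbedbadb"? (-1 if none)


Input: bbedbadb
Character frequencies:
  'a': 1
  'b': 4
  'd': 2
  'e': 1
Scanning left to right for freq == 1:
  Position 0 ('b'): freq=4, skip
  Position 1 ('b'): freq=4, skip
  Position 2 ('e'): unique! => answer = 2

2


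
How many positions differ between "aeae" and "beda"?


Comparing "aeae" and "beda" position by position:
  Position 0: 'a' vs 'b' => DIFFER
  Position 1: 'e' vs 'e' => same
  Position 2: 'a' vs 'd' => DIFFER
  Position 3: 'e' vs 'a' => DIFFER
Positions that differ: 3

3


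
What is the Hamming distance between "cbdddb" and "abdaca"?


Comparing "cbdddb" and "abdaca" position by position:
  Position 0: 'c' vs 'a' => differ
  Position 1: 'b' vs 'b' => same
  Position 2: 'd' vs 'd' => same
  Position 3: 'd' vs 'a' => differ
  Position 4: 'd' vs 'c' => differ
  Position 5: 'b' vs 'a' => differ
Total differences (Hamming distance): 4

4


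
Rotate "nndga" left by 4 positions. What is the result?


Input: "nndga", rotate left by 4
First 4 characters: "nndg"
Remaining characters: "a"
Concatenate remaining + first: "a" + "nndg" = "anndg"

anndg


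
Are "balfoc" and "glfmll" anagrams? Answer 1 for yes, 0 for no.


Strings: "balfoc", "glfmll"
Sorted first:  abcflo
Sorted second: fglllm
Differ at position 0: 'a' vs 'f' => not anagrams

0


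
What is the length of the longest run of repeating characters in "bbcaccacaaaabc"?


Input: "bbcaccacaaaabc"
Scanning for longest run:
  Position 1 ('b'): continues run of 'b', length=2
  Position 2 ('c'): new char, reset run to 1
  Position 3 ('a'): new char, reset run to 1
  Position 4 ('c'): new char, reset run to 1
  Position 5 ('c'): continues run of 'c', length=2
  Position 6 ('a'): new char, reset run to 1
  Position 7 ('c'): new char, reset run to 1
  Position 8 ('a'): new char, reset run to 1
  Position 9 ('a'): continues run of 'a', length=2
  Position 10 ('a'): continues run of 'a', length=3
  Position 11 ('a'): continues run of 'a', length=4
  Position 12 ('b'): new char, reset run to 1
  Position 13 ('c'): new char, reset run to 1
Longest run: 'a' with length 4

4


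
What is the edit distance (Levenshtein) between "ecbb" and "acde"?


Computing edit distance: "ecbb" -> "acde"
DP table:
           a    c    d    e
      0    1    2    3    4
  e   1    1    2    3    3
  c   2    2    1    2    3
  b   3    3    2    2    3
  b   4    4    3    3    3
Edit distance = dp[4][4] = 3

3


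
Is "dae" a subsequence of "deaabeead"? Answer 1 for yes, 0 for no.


Check if "dae" is a subsequence of "deaabeead"
Greedy scan:
  Position 0 ('d'): matches sub[0] = 'd'
  Position 1 ('e'): no match needed
  Position 2 ('a'): matches sub[1] = 'a'
  Position 3 ('a'): no match needed
  Position 4 ('b'): no match needed
  Position 5 ('e'): matches sub[2] = 'e'
  Position 6 ('e'): no match needed
  Position 7 ('a'): no match needed
  Position 8 ('d'): no match needed
All 3 characters matched => is a subsequence

1


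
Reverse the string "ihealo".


Input: ihealo
Reading characters right to left:
  Position 5: 'o'
  Position 4: 'l'
  Position 3: 'a'
  Position 2: 'e'
  Position 1: 'h'
  Position 0: 'i'
Reversed: olaehi

olaehi


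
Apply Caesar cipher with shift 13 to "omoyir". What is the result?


Caesar cipher: shift "omoyir" by 13
  'o' (pos 14) + 13 = pos 1 = 'b'
  'm' (pos 12) + 13 = pos 25 = 'z'
  'o' (pos 14) + 13 = pos 1 = 'b'
  'y' (pos 24) + 13 = pos 11 = 'l'
  'i' (pos 8) + 13 = pos 21 = 'v'
  'r' (pos 17) + 13 = pos 4 = 'e'
Result: bzblve

bzblve


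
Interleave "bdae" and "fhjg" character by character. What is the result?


Interleaving "bdae" and "fhjg":
  Position 0: 'b' from first, 'f' from second => "bf"
  Position 1: 'd' from first, 'h' from second => "dh"
  Position 2: 'a' from first, 'j' from second => "aj"
  Position 3: 'e' from first, 'g' from second => "eg"
Result: bfdhajeg

bfdhajeg


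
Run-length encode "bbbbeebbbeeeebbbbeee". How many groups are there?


Input: bbbbeebbbeeeebbbbeee
Scanning for consecutive runs:
  Group 1: 'b' x 4 (positions 0-3)
  Group 2: 'e' x 2 (positions 4-5)
  Group 3: 'b' x 3 (positions 6-8)
  Group 4: 'e' x 4 (positions 9-12)
  Group 5: 'b' x 4 (positions 13-16)
  Group 6: 'e' x 3 (positions 17-19)
Total groups: 6

6


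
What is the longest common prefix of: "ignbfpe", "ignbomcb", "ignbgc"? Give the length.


Words: ignbfpe, ignbomcb, ignbgc
  Position 0: all 'i' => match
  Position 1: all 'g' => match
  Position 2: all 'n' => match
  Position 3: all 'b' => match
  Position 4: ('f', 'o', 'g') => mismatch, stop
LCP = "ignb" (length 4)

4


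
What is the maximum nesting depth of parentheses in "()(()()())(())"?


Input: "()(()()())(())"
Tracking depth:
  Position 0 '(': depth becomes 1
  Position 1 ')': depth becomes 0
  Position 2 '(': depth becomes 1
  Position 3 '(': depth becomes 2
  Position 4 ')': depth becomes 1
  Position 5 '(': depth becomes 2
  Position 6 ')': depth becomes 1
  Position 7 '(': depth becomes 2
  Position 8 ')': depth becomes 1
  Position 9 ')': depth becomes 0
  Position 10 '(': depth becomes 1
  Position 11 '(': depth becomes 2
  Position 12 ')': depth becomes 1
  Position 13 ')': depth becomes 0
Maximum depth reached: 2

2


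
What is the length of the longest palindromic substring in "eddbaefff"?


Input: "eddbaefff"
Checking substrings for palindromes:
  [6:9] "fff" (len 3) => palindrome
  [1:3] "dd" (len 2) => palindrome
  [6:8] "ff" (len 2) => palindrome
  [7:9] "ff" (len 2) => palindrome
Longest palindromic substring: "fff" with length 3

3


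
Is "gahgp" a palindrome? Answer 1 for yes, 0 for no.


Input: gahgp
Reversed: pghag
  Compare pos 0 ('g') with pos 4 ('p'): MISMATCH
  Compare pos 1 ('a') with pos 3 ('g'): MISMATCH
Result: not a palindrome

0


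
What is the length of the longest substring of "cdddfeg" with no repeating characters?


Input: "cdddfeg"
Sliding window (track last position of each char):
  Position 0 ('c'): window [0,0] length 1 -- new best
  Position 1 ('d'): window [0,1] length 2 -- new best
  Position 2 ('d'): repeat (last at 1), move window start to 2
  Position 2 ('d'): window [2,2] length 1
  Position 3 ('d'): repeat (last at 2), move window start to 3
  Position 3 ('d'): window [3,3] length 1
  Position 4 ('f'): window [3,4] length 2
  Position 5 ('e'): window [3,5] length 3 -- new best
  Position 6 ('g'): window [3,6] length 4 -- new best
Longest substring with no repeats: "dfeg" with length 4

4


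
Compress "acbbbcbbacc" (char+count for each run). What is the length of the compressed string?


Input: acbbbcbbacc
Runs:
  'a' x 1 => "a1"
  'c' x 1 => "c1"
  'b' x 3 => "b3"
  'c' x 1 => "c1"
  'b' x 2 => "b2"
  'a' x 1 => "a1"
  'c' x 2 => "c2"
Compressed: "a1c1b3c1b2a1c2"
Compressed length: 14

14


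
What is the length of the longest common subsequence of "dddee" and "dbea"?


LCS of "dddee" and "dbea"
DP table:
           d    b    e    a
      0    0    0    0    0
  d   0    1    1    1    1
  d   0    1    1    1    1
  d   0    1    1    1    1
  e   0    1    1    2    2
  e   0    1    1    2    2
LCS length = dp[5][4] = 2

2


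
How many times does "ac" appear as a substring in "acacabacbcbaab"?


Searching for "ac" in "acacabacbcbaab"
Scanning each position:
  Position 0: "ac" => MATCH
  Position 1: "ca" => no
  Position 2: "ac" => MATCH
  Position 3: "ca" => no
  Position 4: "ab" => no
  Position 5: "ba" => no
  Position 6: "ac" => MATCH
  Position 7: "cb" => no
  Position 8: "bc" => no
  Position 9: "cb" => no
  Position 10: "ba" => no
  Position 11: "aa" => no
  Position 12: "ab" => no
Total occurrences: 3

3


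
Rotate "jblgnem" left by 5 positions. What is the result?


Input: "jblgnem", rotate left by 5
First 5 characters: "jblgn"
Remaining characters: "em"
Concatenate remaining + first: "em" + "jblgn" = "emjblgn"

emjblgn


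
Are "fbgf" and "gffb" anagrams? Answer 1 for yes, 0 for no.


Strings: "fbgf", "gffb"
Sorted first:  bffg
Sorted second: bffg
Sorted forms match => anagrams

1


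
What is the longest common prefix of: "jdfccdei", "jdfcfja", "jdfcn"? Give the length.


Words: jdfccdei, jdfcfja, jdfcn
  Position 0: all 'j' => match
  Position 1: all 'd' => match
  Position 2: all 'f' => match
  Position 3: all 'c' => match
  Position 4: ('c', 'f', 'n') => mismatch, stop
LCP = "jdfc" (length 4)

4


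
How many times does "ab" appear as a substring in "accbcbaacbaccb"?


Searching for "ab" in "accbcbaacbaccb"
Scanning each position:
  Position 0: "ac" => no
  Position 1: "cc" => no
  Position 2: "cb" => no
  Position 3: "bc" => no
  Position 4: "cb" => no
  Position 5: "ba" => no
  Position 6: "aa" => no
  Position 7: "ac" => no
  Position 8: "cb" => no
  Position 9: "ba" => no
  Position 10: "ac" => no
  Position 11: "cc" => no
  Position 12: "cb" => no
Total occurrences: 0

0


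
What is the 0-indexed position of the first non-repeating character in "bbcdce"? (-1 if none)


Input: bbcdce
Character frequencies:
  'b': 2
  'c': 2
  'd': 1
  'e': 1
Scanning left to right for freq == 1:
  Position 0 ('b'): freq=2, skip
  Position 1 ('b'): freq=2, skip
  Position 2 ('c'): freq=2, skip
  Position 3 ('d'): unique! => answer = 3

3


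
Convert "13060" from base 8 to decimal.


Input: "13060" in base 8
Positional expansion:
  Digit '1' (value 1) x 8^4 = 4096
  Digit '3' (value 3) x 8^3 = 1536
  Digit '0' (value 0) x 8^2 = 0
  Digit '6' (value 6) x 8^1 = 48
  Digit '0' (value 0) x 8^0 = 0
Sum = 5680

5680


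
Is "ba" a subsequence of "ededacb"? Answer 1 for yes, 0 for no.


Check if "ba" is a subsequence of "ededacb"
Greedy scan:
  Position 0 ('e'): no match needed
  Position 1 ('d'): no match needed
  Position 2 ('e'): no match needed
  Position 3 ('d'): no match needed
  Position 4 ('a'): no match needed
  Position 5 ('c'): no match needed
  Position 6 ('b'): matches sub[0] = 'b'
Only matched 1/2 characters => not a subsequence

0


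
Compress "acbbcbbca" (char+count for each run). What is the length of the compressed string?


Input: acbbcbbca
Runs:
  'a' x 1 => "a1"
  'c' x 1 => "c1"
  'b' x 2 => "b2"
  'c' x 1 => "c1"
  'b' x 2 => "b2"
  'c' x 1 => "c1"
  'a' x 1 => "a1"
Compressed: "a1c1b2c1b2c1a1"
Compressed length: 14

14


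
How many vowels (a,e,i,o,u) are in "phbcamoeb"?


Input: phbcamoeb
Checking each character:
  'p' at position 0: consonant
  'h' at position 1: consonant
  'b' at position 2: consonant
  'c' at position 3: consonant
  'a' at position 4: vowel (running total: 1)
  'm' at position 5: consonant
  'o' at position 6: vowel (running total: 2)
  'e' at position 7: vowel (running total: 3)
  'b' at position 8: consonant
Total vowels: 3

3


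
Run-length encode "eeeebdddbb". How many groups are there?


Input: eeeebdddbb
Scanning for consecutive runs:
  Group 1: 'e' x 4 (positions 0-3)
  Group 2: 'b' x 1 (positions 4-4)
  Group 3: 'd' x 3 (positions 5-7)
  Group 4: 'b' x 2 (positions 8-9)
Total groups: 4

4


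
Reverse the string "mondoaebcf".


Input: mondoaebcf
Reading characters right to left:
  Position 9: 'f'
  Position 8: 'c'
  Position 7: 'b'
  Position 6: 'e'
  Position 5: 'a'
  Position 4: 'o'
  Position 3: 'd'
  Position 2: 'n'
  Position 1: 'o'
  Position 0: 'm'
Reversed: fcbeaodnom

fcbeaodnom


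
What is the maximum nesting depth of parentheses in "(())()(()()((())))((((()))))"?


Input: "(())()(()()((())))((((()))))"
Tracking depth:
  Position 0 '(': depth becomes 1
  Position 1 '(': depth becomes 2
  Position 2 ')': depth becomes 1
  Position 3 ')': depth becomes 0
  Position 4 '(': depth becomes 1
  Position 5 ')': depth becomes 0
  Position 6 '(': depth becomes 1
  Position 7 '(': depth becomes 2
  Position 8 ')': depth becomes 1
  Position 9 '(': depth becomes 2
  Position 10 ')': depth becomes 1
  Position 11 '(': depth becomes 2
  Position 12 '(': depth becomes 3
  Position 13 '(': depth becomes 4
  Position 14 ')': depth becomes 3
  Position 15 ')': depth becomes 2
  Position 16 ')': depth becomes 1
  Position 17 ')': depth becomes 0
  Position 18 '(': depth becomes 1
  Position 19 '(': depth becomes 2
  Position 20 '(': depth becomes 3
  Position 21 '(': depth becomes 4
  Position 22 '(': depth becomes 5
  Position 23 ')': depth becomes 4
  Position 24 ')': depth becomes 3
  Position 25 ')': depth becomes 2
  Position 26 ')': depth becomes 1
  Position 27 ')': depth becomes 0
Maximum depth reached: 5

5


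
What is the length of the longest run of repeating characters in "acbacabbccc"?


Input: "acbacabbccc"
Scanning for longest run:
  Position 1 ('c'): new char, reset run to 1
  Position 2 ('b'): new char, reset run to 1
  Position 3 ('a'): new char, reset run to 1
  Position 4 ('c'): new char, reset run to 1
  Position 5 ('a'): new char, reset run to 1
  Position 6 ('b'): new char, reset run to 1
  Position 7 ('b'): continues run of 'b', length=2
  Position 8 ('c'): new char, reset run to 1
  Position 9 ('c'): continues run of 'c', length=2
  Position 10 ('c'): continues run of 'c', length=3
Longest run: 'c' with length 3

3


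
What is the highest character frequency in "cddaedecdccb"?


Input: cddaedecdccb
Character counts:
  'a': 1
  'b': 1
  'c': 4
  'd': 4
  'e': 2
Maximum frequency: 4

4


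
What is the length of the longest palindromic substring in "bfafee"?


Input: "bfafee"
Checking substrings for palindromes:
  [1:4] "faf" (len 3) => palindrome
  [4:6] "ee" (len 2) => palindrome
Longest palindromic substring: "faf" with length 3

3


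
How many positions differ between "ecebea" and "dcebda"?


Comparing "ecebea" and "dcebda" position by position:
  Position 0: 'e' vs 'd' => DIFFER
  Position 1: 'c' vs 'c' => same
  Position 2: 'e' vs 'e' => same
  Position 3: 'b' vs 'b' => same
  Position 4: 'e' vs 'd' => DIFFER
  Position 5: 'a' vs 'a' => same
Positions that differ: 2

2


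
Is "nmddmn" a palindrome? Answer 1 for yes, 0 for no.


Input: nmddmn
Reversed: nmddmn
  Compare pos 0 ('n') with pos 5 ('n'): match
  Compare pos 1 ('m') with pos 4 ('m'): match
  Compare pos 2 ('d') with pos 3 ('d'): match
Result: palindrome

1


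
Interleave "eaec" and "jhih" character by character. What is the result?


Interleaving "eaec" and "jhih":
  Position 0: 'e' from first, 'j' from second => "ej"
  Position 1: 'a' from first, 'h' from second => "ah"
  Position 2: 'e' from first, 'i' from second => "ei"
  Position 3: 'c' from first, 'h' from second => "ch"
Result: ejaheich

ejaheich


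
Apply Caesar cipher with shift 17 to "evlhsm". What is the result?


Caesar cipher: shift "evlhsm" by 17
  'e' (pos 4) + 17 = pos 21 = 'v'
  'v' (pos 21) + 17 = pos 12 = 'm'
  'l' (pos 11) + 17 = pos 2 = 'c'
  'h' (pos 7) + 17 = pos 24 = 'y'
  's' (pos 18) + 17 = pos 9 = 'j'
  'm' (pos 12) + 17 = pos 3 = 'd'
Result: vmcyjd

vmcyjd


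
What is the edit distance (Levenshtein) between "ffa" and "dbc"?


Computing edit distance: "ffa" -> "dbc"
DP table:
           d    b    c
      0    1    2    3
  f   1    1    2    3
  f   2    2    2    3
  a   3    3    3    3
Edit distance = dp[3][3] = 3

3


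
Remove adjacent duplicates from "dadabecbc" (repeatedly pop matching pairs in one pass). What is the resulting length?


Input: dadabecbc
Stack-based adjacent duplicate removal:
  Read 'd': push. Stack: d
  Read 'a': push. Stack: da
  Read 'd': push. Stack: dad
  Read 'a': push. Stack: dada
  Read 'b': push. Stack: dadab
  Read 'e': push. Stack: dadabe
  Read 'c': push. Stack: dadabec
  Read 'b': push. Stack: dadabecb
  Read 'c': push. Stack: dadabecbc
Final stack: "dadabecbc" (length 9)

9


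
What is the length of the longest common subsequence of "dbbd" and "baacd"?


LCS of "dbbd" and "baacd"
DP table:
           b    a    a    c    d
      0    0    0    0    0    0
  d   0    0    0    0    0    1
  b   0    1    1    1    1    1
  b   0    1    1    1    1    1
  d   0    1    1    1    1    2
LCS length = dp[4][5] = 2

2


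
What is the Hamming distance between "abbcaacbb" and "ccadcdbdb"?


Comparing "abbcaacbb" and "ccadcdbdb" position by position:
  Position 0: 'a' vs 'c' => differ
  Position 1: 'b' vs 'c' => differ
  Position 2: 'b' vs 'a' => differ
  Position 3: 'c' vs 'd' => differ
  Position 4: 'a' vs 'c' => differ
  Position 5: 'a' vs 'd' => differ
  Position 6: 'c' vs 'b' => differ
  Position 7: 'b' vs 'd' => differ
  Position 8: 'b' vs 'b' => same
Total differences (Hamming distance): 8

8


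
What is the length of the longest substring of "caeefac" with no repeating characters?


Input: "caeefac"
Sliding window (track last position of each char):
  Position 0 ('c'): window [0,0] length 1 -- new best
  Position 1 ('a'): window [0,1] length 2 -- new best
  Position 2 ('e'): window [0,2] length 3 -- new best
  Position 3 ('e'): repeat (last at 2), move window start to 3
  Position 3 ('e'): window [3,3] length 1
  Position 4 ('f'): window [3,4] length 2
  Position 5 ('a'): window [3,5] length 3
  Position 6 ('c'): window [3,6] length 4 -- new best
Longest substring with no repeats: "efac" with length 4

4


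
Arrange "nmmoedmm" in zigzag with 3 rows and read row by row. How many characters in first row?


Zigzag "nmmoedmm" into 3 rows:
Placing characters:
  'n' => row 0
  'm' => row 1
  'm' => row 2
  'o' => row 1
  'e' => row 0
  'd' => row 1
  'm' => row 2
  'm' => row 1
Rows:
  Row 0: "ne"
  Row 1: "modm"
  Row 2: "mm"
First row length: 2

2


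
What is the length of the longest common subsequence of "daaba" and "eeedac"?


LCS of "daaba" and "eeedac"
DP table:
           e    e    e    d    a    c
      0    0    0    0    0    0    0
  d   0    0    0    0    1    1    1
  a   0    0    0    0    1    2    2
  a   0    0    0    0    1    2    2
  b   0    0    0    0    1    2    2
  a   0    0    0    0    1    2    2
LCS length = dp[5][6] = 2

2


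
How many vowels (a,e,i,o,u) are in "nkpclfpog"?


Input: nkpclfpog
Checking each character:
  'n' at position 0: consonant
  'k' at position 1: consonant
  'p' at position 2: consonant
  'c' at position 3: consonant
  'l' at position 4: consonant
  'f' at position 5: consonant
  'p' at position 6: consonant
  'o' at position 7: vowel (running total: 1)
  'g' at position 8: consonant
Total vowels: 1

1


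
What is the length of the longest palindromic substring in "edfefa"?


Input: "edfefa"
Checking substrings for palindromes:
  [2:5] "fef" (len 3) => palindrome
Longest palindromic substring: "fef" with length 3

3


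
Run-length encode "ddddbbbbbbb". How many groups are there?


Input: ddddbbbbbbb
Scanning for consecutive runs:
  Group 1: 'd' x 4 (positions 0-3)
  Group 2: 'b' x 7 (positions 4-10)
Total groups: 2

2


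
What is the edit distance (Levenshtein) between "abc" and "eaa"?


Computing edit distance: "abc" -> "eaa"
DP table:
           e    a    a
      0    1    2    3
  a   1    1    1    2
  b   2    2    2    2
  c   3    3    3    3
Edit distance = dp[3][3] = 3

3


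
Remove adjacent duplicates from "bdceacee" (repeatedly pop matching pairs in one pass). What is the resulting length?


Input: bdceacee
Stack-based adjacent duplicate removal:
  Read 'b': push. Stack: b
  Read 'd': push. Stack: bd
  Read 'c': push. Stack: bdc
  Read 'e': push. Stack: bdce
  Read 'a': push. Stack: bdcea
  Read 'c': push. Stack: bdceac
  Read 'e': push. Stack: bdceace
  Read 'e': matches stack top 'e' => pop. Stack: bdceac
Final stack: "bdceac" (length 6)

6
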